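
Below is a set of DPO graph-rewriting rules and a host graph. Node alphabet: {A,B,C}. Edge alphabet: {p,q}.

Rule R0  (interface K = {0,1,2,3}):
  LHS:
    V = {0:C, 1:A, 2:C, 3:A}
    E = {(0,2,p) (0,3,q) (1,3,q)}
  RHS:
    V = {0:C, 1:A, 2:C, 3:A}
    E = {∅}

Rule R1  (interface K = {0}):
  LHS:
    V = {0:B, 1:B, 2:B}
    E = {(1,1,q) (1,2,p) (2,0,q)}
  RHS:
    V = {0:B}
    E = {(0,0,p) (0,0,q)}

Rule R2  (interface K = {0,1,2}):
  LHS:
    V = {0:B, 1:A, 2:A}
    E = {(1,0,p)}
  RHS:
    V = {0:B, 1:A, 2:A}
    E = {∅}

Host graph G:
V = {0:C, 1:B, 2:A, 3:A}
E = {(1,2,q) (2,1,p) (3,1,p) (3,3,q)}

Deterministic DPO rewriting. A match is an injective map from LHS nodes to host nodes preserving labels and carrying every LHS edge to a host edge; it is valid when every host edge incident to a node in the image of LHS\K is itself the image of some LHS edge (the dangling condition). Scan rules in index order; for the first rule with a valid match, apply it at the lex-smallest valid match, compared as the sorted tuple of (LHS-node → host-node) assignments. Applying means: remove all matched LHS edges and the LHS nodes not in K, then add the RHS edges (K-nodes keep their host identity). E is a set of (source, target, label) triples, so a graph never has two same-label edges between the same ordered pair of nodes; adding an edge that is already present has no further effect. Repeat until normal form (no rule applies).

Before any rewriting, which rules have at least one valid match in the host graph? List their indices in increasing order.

R0: no valid match — LHS pattern not found
R1: no valid match — LHS pattern not found
R2: 2 valid matches — {0↦1, 1↦2, 2↦3}, {0↦1, 1↦3, 2↦2}

Answer: [R2]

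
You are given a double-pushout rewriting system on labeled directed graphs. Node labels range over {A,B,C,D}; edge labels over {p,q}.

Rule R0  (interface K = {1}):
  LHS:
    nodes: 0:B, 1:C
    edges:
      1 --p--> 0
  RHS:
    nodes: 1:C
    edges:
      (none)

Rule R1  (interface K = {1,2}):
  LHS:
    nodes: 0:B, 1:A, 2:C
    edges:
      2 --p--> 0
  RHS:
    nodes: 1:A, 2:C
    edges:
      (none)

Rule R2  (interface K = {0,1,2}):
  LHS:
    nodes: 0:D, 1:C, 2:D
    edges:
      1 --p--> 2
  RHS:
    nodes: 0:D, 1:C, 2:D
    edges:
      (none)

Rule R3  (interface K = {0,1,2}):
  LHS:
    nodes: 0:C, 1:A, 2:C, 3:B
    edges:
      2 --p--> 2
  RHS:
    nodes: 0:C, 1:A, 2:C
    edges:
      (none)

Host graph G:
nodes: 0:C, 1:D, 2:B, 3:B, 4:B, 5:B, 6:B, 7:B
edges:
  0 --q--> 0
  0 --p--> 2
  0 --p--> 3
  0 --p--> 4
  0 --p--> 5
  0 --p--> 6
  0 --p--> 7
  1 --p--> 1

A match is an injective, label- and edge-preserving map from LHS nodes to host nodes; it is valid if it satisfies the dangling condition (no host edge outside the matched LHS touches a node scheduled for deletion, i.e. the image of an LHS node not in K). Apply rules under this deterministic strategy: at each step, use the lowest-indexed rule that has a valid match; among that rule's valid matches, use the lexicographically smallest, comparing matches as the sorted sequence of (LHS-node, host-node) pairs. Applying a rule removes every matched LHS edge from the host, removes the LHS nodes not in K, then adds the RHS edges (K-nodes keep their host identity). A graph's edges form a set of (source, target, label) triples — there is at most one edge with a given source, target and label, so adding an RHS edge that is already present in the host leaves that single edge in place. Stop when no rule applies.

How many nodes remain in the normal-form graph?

start.  V:8 E:8  edges: 0-q->0 0-p->2 0-p->3 0-p->4 0-p->5 0-p->6 0-p->7 1-p->1
1. fire R0 via {0↦2, 1↦0}  →  V:7 E:7  edges: 0-q->0 0-p->3 0-p->4 0-p->5 0-p->6 0-p->7 1-p->1
2. fire R0 via {0↦3, 1↦0}  →  V:6 E:6  edges: 0-q->0 0-p->4 0-p->5 0-p->6 0-p->7 1-p->1
3. fire R0 via {0↦4, 1↦0}  →  V:5 E:5  edges: 0-q->0 0-p->5 0-p->6 0-p->7 1-p->1
4. fire R0 via {0↦5, 1↦0}  →  V:4 E:4  edges: 0-q->0 0-p->6 0-p->7 1-p->1
5. fire R0 via {0↦6, 1↦0}  →  V:3 E:3  edges: 0-q->0 0-p->7 1-p->1
6. fire R0 via {0↦7, 1↦0}  →  V:2 E:2  edges: 0-q->0 1-p->1
halt: no rule applies after step 6
NF nodes: {0:C, 1:D}

Answer: 2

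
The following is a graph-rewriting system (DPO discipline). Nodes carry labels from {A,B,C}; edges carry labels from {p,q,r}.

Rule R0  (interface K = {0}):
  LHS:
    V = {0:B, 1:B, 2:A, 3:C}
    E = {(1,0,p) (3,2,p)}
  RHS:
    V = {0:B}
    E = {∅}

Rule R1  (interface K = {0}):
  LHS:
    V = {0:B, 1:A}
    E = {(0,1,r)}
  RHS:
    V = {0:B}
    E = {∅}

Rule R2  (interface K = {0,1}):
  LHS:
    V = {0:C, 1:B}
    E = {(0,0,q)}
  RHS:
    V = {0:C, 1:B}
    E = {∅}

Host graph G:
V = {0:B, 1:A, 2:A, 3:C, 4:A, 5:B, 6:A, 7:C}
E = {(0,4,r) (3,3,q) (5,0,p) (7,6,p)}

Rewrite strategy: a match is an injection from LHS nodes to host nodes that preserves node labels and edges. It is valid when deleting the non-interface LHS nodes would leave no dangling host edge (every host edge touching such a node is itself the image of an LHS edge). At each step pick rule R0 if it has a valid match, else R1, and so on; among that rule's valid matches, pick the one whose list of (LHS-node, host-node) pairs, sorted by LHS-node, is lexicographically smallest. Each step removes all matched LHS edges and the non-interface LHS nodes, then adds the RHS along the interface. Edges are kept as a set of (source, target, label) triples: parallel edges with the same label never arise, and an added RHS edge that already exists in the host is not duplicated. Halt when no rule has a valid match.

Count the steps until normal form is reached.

initial: |V|=8 |E|=4  E = 0-r->4 3-q->3 5-p->0 7-p->6
step 1: apply R0 at {0↦0, 1↦5, 2↦6, 3↦7}  → |V|=5 |E|=2  E = 0-r->4 3-q->3
step 2: apply R1 at {0↦0, 1↦4}  → |V|=4 |E|=1  E = 3-q->3
step 3: apply R2 at {0↦3, 1↦0}  → |V|=4 |E|=0  E = ∅
normal form: no rule applies after step 3

Answer: 3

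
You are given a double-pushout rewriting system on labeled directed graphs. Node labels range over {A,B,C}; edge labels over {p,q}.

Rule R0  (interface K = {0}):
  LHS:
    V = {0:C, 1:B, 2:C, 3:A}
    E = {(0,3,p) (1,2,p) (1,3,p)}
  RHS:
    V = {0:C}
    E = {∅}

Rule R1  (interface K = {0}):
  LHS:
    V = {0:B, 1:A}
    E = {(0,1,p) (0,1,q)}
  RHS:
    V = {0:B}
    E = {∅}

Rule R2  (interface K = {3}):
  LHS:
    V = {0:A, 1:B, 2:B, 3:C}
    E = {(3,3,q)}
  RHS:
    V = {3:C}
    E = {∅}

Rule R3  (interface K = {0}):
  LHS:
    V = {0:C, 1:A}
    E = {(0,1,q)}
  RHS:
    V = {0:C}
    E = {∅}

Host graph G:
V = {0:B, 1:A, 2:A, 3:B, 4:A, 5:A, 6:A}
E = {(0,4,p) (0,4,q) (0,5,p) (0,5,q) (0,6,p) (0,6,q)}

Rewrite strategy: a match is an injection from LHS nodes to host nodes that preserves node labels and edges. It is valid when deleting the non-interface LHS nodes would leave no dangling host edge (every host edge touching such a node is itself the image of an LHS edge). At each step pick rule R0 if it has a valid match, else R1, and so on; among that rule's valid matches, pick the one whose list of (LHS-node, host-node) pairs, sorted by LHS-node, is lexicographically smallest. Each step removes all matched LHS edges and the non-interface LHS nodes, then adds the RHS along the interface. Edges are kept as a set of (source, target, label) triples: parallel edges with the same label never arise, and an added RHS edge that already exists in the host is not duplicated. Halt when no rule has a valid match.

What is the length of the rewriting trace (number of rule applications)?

start.  V:7 E:6  edges: 0-p->4 0-q->4 0-p->5 0-q->5 0-p->6 0-q->6
1. fire R1 via {0↦0, 1↦4}  →  V:6 E:4  edges: 0-p->5 0-q->5 0-p->6 0-q->6
2. fire R1 via {0↦0, 1↦5}  →  V:5 E:2  edges: 0-p->6 0-q->6
3. fire R1 via {0↦0, 1↦6}  →  V:4 E:0  edges: ∅
normal form: no rule applies after step 3

Answer: 3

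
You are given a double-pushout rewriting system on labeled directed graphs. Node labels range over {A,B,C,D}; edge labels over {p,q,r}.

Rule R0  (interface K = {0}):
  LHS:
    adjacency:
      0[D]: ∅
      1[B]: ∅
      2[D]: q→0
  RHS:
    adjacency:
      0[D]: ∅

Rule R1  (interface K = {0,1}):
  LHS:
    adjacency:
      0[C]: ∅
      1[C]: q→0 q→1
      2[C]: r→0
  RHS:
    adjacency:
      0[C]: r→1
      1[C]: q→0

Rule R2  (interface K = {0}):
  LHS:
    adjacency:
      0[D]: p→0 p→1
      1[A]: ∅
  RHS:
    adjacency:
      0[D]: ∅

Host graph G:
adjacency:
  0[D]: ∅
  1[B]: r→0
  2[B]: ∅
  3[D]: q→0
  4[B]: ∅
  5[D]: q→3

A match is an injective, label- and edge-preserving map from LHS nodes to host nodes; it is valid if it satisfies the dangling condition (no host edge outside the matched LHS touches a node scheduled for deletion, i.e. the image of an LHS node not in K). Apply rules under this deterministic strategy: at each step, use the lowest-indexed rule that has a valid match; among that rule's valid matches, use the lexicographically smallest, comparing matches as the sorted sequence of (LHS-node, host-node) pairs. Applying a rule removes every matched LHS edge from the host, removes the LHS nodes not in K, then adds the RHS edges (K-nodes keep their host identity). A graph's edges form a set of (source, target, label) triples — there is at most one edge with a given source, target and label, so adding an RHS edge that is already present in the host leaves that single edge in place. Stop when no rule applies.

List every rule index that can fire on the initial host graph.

Answer: [R0]

Steps:
R0: 2 valid matches — {0↦3, 1↦2, 2↦5}, {0↦3, 1↦4, 2↦5}
R1: no valid match — LHS pattern not found
R2: no valid match — LHS pattern not found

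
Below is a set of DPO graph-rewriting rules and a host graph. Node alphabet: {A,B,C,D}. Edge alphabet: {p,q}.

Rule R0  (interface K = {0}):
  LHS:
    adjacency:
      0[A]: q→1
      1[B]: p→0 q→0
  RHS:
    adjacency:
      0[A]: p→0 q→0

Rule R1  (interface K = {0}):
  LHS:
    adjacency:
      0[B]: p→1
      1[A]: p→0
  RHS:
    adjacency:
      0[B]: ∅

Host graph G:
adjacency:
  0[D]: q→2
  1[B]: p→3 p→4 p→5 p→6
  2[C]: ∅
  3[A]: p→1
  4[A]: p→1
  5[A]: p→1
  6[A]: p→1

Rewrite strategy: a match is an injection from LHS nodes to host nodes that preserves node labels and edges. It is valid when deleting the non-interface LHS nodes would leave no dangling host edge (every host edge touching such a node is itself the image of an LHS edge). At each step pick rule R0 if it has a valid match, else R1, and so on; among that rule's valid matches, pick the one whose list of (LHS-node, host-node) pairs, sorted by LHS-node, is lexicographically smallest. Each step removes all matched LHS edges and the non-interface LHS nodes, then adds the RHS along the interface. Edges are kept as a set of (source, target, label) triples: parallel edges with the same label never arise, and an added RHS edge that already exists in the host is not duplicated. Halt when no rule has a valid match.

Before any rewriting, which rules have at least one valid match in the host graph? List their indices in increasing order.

Answer: [R1]

Steps:
R0: no valid match — LHS pattern not found
R1: 4 valid matches — {0↦1, 1↦3}, {0↦1, 1↦4}, {0↦1, 1↦5} (+1 more)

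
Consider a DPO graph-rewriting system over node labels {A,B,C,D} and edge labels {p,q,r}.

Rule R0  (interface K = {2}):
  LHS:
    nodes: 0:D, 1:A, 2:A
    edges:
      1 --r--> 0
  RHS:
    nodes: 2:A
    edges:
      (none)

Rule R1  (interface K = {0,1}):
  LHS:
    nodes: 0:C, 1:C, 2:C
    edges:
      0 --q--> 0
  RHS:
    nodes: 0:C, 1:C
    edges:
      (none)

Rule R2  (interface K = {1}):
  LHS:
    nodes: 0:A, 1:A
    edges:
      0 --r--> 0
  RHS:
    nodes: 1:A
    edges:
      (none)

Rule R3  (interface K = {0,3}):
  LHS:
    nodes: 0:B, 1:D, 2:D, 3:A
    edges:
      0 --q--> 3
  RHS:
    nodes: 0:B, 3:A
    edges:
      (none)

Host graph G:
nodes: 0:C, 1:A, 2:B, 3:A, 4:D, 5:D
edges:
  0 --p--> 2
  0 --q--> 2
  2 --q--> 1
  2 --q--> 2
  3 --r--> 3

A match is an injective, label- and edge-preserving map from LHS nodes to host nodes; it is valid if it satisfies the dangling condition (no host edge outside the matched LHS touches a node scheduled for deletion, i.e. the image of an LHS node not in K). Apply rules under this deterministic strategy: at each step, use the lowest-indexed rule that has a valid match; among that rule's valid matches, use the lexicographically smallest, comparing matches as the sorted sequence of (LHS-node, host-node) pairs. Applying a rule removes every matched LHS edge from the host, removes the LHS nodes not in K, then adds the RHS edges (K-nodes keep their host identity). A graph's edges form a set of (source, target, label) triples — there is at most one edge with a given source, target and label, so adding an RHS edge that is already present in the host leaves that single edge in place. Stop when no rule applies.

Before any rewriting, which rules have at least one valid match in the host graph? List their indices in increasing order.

Answer: [R2,R3]

Steps:
R0: no valid match — LHS pattern not found
R1: no valid match — LHS pattern not found
R2: 1 valid match — {0↦3, 1↦1}
R3: 2 valid matches — {0↦2, 1↦4, 2↦5, 3↦1}, {0↦2, 1↦5, 2↦4, 3↦1}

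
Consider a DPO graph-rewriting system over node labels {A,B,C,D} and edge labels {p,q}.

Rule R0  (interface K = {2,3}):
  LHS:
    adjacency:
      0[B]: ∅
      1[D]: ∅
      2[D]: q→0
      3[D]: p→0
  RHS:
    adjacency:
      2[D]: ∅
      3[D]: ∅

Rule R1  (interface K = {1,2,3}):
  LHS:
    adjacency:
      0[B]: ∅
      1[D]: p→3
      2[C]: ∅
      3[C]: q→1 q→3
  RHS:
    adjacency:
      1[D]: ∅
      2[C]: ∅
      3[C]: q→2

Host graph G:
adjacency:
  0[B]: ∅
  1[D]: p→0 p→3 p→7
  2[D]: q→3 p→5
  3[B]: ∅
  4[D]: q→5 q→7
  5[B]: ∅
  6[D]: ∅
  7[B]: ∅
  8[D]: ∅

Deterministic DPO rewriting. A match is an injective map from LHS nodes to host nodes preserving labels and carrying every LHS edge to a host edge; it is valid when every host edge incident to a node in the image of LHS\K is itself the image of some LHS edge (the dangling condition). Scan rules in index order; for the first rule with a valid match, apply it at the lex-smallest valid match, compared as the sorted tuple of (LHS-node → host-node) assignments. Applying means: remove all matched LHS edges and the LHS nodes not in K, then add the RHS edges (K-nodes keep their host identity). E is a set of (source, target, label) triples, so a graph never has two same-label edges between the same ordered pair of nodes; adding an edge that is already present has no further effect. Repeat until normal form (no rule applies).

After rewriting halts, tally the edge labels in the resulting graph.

[0] host  ⇒  9 nodes, 7 edges  {1-p->0 1-p->3 1-p->7 2-q->3 2-p->5 4-q->5 4-q->7}
[1] R0 @ {0↦3, 1↦6, 2↦2, 3↦1}  ⇒  7 nodes, 5 edges  {1-p->0 1-p->7 2-p->5 4-q->5 4-q->7}
[2] R0 @ {0↦5, 1↦8, 2↦4, 3↦2}  ⇒  5 nodes, 3 edges  {1-p->0 1-p->7 4-q->7}
[3] R0 @ {0↦7, 1↦2, 2↦4, 3↦1}  ⇒  3 nodes, 1 edges  {1-p->0}
normal form: no rule applies after step 3
NF edges: [(1, 0, 'p')]

Answer: p:1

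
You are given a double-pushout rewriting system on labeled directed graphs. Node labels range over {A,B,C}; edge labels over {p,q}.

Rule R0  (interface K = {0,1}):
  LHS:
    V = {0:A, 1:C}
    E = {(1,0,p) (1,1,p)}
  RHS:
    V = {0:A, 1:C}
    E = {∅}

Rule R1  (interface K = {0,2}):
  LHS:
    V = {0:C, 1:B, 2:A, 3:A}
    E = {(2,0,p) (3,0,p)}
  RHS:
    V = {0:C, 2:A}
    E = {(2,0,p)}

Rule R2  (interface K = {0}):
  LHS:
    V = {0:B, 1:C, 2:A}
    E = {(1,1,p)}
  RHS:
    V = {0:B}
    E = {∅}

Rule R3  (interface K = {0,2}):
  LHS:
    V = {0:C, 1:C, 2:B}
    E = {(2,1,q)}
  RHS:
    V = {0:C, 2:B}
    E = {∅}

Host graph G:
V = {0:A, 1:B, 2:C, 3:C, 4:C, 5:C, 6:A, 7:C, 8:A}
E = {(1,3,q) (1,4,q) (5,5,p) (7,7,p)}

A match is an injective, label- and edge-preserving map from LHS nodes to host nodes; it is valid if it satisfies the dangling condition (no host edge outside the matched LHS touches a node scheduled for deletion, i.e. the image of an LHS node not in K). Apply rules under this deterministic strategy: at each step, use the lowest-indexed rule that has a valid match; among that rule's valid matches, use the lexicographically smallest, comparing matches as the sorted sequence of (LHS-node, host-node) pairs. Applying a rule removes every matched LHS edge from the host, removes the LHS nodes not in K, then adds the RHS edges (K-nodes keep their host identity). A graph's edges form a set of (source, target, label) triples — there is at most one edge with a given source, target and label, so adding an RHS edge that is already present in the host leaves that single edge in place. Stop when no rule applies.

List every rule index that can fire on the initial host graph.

R0: no valid match — LHS pattern not found
R1: no valid match — LHS pattern not found
R2: 6 valid matches — {0↦1, 1↦5, 2↦0}, {0↦1, 1↦5, 2↦6}, {0↦1, 1↦5, 2↦8} (+3 more)
R3: 8 valid matches — {0↦2, 1↦3, 2↦1}, {0↦2, 1↦4, 2↦1}, {0↦3, 1↦4, 2↦1} (+5 more)

Answer: [R2,R3]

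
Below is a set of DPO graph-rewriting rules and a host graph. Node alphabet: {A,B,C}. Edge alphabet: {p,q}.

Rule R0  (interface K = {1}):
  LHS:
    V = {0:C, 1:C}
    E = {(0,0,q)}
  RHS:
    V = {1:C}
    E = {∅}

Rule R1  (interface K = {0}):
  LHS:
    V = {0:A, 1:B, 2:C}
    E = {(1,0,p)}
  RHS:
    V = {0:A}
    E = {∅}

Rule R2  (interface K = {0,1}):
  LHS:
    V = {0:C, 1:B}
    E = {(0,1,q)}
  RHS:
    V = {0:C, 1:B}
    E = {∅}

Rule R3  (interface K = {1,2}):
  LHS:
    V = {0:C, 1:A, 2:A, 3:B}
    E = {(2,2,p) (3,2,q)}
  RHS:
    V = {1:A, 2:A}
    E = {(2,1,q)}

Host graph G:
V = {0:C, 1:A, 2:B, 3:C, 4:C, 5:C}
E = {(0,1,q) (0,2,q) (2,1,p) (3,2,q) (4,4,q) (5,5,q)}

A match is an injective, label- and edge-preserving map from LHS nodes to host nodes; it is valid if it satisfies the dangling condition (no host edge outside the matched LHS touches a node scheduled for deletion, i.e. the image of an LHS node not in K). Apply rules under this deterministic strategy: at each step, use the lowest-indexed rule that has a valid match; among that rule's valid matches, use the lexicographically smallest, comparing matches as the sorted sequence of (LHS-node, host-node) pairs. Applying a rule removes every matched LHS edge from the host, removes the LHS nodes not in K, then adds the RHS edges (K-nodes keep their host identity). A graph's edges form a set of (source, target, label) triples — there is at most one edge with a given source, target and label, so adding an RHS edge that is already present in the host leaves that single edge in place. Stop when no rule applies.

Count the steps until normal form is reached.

[0] host  ⇒  6 nodes, 6 edges  {0-q->1 0-q->2 2-p->1 3-q->2 4-q->4 5-q->5}
[1] R0 @ {0↦4, 1↦0}  ⇒  5 nodes, 5 edges  {0-q->1 0-q->2 2-p->1 3-q->2 5-q->5}
[2] R0 @ {0↦5, 1↦0}  ⇒  4 nodes, 4 edges  {0-q->1 0-q->2 2-p->1 3-q->2}
[3] R2 @ {0↦0, 1↦2}  ⇒  4 nodes, 3 edges  {0-q->1 2-p->1 3-q->2}
[4] R2 @ {0↦3, 1↦2}  ⇒  4 nodes, 2 edges  {0-q->1 2-p->1}
[5] R1 @ {0↦1, 1↦2, 2↦3}  ⇒  2 nodes, 1 edges  {0-q->1}
halt: no rule applies after step 5

Answer: 5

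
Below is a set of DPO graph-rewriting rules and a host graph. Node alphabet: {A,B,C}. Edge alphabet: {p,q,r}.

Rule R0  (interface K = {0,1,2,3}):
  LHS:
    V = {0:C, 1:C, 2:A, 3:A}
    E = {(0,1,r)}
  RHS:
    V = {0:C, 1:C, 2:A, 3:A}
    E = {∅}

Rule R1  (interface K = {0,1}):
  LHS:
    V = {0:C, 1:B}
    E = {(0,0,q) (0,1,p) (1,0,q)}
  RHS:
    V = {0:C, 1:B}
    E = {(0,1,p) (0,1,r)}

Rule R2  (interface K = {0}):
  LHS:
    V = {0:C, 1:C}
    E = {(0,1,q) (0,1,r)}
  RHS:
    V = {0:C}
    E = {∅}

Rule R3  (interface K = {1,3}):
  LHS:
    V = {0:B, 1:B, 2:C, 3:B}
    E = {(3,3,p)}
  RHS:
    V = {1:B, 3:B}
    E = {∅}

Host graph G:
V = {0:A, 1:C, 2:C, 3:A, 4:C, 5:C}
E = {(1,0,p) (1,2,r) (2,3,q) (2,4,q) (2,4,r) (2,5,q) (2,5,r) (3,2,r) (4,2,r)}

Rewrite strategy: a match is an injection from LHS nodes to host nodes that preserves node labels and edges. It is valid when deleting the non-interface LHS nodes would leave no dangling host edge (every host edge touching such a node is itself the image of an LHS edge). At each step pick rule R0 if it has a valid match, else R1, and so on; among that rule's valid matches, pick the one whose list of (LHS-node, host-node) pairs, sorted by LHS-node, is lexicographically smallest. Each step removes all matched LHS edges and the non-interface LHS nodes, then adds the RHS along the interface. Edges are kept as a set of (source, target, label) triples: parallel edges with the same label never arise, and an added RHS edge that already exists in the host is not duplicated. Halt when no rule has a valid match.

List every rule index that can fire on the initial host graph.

R0: 8 valid matches — {0↦1, 1↦2, 2↦0, 3↦3}, {0↦1, 1↦2, 2↦3, 3↦0}, {0↦2, 1↦4, 2↦0, 3↦3} (+5 more)
R1: no valid match — LHS pattern not found
R2: 1 valid match — {0↦2, 1↦5}
R3: no valid match — LHS pattern not found

Answer: [R0,R2]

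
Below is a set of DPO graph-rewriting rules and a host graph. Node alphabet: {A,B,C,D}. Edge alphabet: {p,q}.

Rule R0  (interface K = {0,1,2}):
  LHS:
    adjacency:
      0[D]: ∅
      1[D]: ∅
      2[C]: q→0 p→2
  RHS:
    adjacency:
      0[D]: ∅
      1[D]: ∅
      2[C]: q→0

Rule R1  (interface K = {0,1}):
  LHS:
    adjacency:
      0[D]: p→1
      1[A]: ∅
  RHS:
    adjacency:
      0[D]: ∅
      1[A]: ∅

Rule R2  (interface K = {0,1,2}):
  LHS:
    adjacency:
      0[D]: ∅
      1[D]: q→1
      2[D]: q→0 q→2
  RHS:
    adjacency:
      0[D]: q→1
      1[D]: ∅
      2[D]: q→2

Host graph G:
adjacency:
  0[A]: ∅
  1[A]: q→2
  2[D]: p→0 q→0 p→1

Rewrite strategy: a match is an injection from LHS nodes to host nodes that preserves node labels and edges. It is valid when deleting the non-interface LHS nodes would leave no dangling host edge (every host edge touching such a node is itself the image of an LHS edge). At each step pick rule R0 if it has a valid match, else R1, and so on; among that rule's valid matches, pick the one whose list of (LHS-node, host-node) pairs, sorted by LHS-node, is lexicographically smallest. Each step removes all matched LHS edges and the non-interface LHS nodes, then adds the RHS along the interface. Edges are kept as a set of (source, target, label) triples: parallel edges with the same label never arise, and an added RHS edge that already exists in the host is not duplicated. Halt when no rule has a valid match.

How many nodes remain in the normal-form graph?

Answer: 3

Steps:
start.  V:3 E:4  edges: 1-q->2 2-p->0 2-q->0 2-p->1
1. fire R1 via {0↦2, 1↦0}  →  V:3 E:3  edges: 1-q->2 2-q->0 2-p->1
2. fire R1 via {0↦2, 1↦1}  →  V:3 E:2  edges: 1-q->2 2-q->0
final graph: no rule applies after step 2
NF nodes: {0:A, 1:A, 2:D}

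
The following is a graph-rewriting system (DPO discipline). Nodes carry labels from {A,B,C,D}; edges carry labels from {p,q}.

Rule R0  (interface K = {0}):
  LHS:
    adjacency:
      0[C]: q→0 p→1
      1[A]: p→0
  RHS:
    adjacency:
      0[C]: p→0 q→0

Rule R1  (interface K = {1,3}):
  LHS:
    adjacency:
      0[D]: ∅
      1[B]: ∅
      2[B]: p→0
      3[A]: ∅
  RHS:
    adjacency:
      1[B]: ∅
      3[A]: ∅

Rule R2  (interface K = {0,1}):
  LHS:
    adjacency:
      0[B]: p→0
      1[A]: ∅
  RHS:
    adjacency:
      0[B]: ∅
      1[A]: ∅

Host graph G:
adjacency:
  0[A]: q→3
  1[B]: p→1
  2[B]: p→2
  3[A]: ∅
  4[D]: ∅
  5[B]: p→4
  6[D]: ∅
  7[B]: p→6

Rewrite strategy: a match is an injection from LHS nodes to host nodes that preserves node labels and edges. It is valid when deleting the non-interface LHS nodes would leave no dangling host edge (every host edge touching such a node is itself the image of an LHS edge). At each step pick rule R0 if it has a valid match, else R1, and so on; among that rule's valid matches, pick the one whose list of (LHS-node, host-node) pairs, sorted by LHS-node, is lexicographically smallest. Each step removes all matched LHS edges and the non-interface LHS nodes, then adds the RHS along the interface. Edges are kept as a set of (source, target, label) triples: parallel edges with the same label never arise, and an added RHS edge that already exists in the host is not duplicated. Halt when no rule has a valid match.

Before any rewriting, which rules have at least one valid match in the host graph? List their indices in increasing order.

Answer: [R1,R2]

Derivation:
R0: no valid match — LHS pattern not found
R1: 12 valid matches — {0↦4, 1↦1, 2↦5, 3↦0}, {0↦4, 1↦1, 2↦5, 3↦3}, {0↦4, 1↦2, 2↦5, 3↦0} (+9 more)
R2: 4 valid matches — {0↦1, 1↦0}, {0↦1, 1↦3}, {0↦2, 1↦0} (+1 more)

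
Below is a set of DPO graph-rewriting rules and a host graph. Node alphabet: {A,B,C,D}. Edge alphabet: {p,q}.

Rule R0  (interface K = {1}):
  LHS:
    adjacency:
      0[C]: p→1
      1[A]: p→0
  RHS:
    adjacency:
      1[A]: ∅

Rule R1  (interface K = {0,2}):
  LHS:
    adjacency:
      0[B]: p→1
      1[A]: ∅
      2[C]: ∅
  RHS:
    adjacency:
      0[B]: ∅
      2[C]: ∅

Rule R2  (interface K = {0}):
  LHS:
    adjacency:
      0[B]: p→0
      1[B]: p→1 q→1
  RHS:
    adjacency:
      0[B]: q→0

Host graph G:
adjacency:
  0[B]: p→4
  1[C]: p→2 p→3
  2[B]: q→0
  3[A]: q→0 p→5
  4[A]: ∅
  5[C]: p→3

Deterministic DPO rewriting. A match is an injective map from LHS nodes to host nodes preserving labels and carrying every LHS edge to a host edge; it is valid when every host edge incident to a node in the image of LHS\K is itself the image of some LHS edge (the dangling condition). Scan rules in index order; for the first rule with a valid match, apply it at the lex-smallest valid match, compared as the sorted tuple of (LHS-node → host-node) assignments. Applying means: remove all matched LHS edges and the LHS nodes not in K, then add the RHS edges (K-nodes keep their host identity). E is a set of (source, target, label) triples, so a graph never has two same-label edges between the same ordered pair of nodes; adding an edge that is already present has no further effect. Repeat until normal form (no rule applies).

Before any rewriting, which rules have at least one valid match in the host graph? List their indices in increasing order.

Answer: [R0,R1]

Steps:
R0: 1 valid match — {0↦5, 1↦3}
R1: 2 valid matches — {0↦0, 1↦4, 2↦1}, {0↦0, 1↦4, 2↦5}
R2: no valid match — LHS pattern not found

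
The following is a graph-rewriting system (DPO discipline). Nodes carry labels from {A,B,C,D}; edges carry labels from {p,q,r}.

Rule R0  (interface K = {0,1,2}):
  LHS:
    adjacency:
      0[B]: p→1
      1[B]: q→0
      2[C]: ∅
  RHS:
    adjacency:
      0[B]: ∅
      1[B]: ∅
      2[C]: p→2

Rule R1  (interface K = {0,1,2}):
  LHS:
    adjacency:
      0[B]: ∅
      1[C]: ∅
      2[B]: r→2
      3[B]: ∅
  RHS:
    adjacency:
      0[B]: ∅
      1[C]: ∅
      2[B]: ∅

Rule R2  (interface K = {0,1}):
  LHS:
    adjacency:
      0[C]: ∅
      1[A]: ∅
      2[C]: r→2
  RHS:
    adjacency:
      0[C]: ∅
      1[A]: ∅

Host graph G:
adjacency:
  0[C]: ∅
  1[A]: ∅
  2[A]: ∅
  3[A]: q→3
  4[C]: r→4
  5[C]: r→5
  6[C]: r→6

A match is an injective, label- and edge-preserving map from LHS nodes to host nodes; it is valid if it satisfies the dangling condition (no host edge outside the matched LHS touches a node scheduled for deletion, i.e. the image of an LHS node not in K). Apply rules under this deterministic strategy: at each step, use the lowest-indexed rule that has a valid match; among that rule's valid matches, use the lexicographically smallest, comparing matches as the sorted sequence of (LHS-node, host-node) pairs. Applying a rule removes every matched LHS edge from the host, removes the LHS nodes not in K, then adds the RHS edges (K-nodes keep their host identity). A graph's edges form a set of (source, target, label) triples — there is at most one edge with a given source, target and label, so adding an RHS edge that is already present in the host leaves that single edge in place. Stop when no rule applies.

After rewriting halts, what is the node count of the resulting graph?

Answer: 4

Steps:
initial: |V|=7 |E|=4  E = 3-q->3 4-r->4 5-r->5 6-r->6
step 1: apply R2 at {0↦0, 1↦1, 2↦4}  → |V|=6 |E|=3  E = 3-q->3 5-r->5 6-r->6
step 2: apply R2 at {0↦0, 1↦1, 2↦5}  → |V|=5 |E|=2  E = 3-q->3 6-r->6
step 3: apply R2 at {0↦0, 1↦1, 2↦6}  → |V|=4 |E|=1  E = 3-q->3
final graph: no rule applies after step 3
NF nodes: {0:C, 1:A, 2:A, 3:A}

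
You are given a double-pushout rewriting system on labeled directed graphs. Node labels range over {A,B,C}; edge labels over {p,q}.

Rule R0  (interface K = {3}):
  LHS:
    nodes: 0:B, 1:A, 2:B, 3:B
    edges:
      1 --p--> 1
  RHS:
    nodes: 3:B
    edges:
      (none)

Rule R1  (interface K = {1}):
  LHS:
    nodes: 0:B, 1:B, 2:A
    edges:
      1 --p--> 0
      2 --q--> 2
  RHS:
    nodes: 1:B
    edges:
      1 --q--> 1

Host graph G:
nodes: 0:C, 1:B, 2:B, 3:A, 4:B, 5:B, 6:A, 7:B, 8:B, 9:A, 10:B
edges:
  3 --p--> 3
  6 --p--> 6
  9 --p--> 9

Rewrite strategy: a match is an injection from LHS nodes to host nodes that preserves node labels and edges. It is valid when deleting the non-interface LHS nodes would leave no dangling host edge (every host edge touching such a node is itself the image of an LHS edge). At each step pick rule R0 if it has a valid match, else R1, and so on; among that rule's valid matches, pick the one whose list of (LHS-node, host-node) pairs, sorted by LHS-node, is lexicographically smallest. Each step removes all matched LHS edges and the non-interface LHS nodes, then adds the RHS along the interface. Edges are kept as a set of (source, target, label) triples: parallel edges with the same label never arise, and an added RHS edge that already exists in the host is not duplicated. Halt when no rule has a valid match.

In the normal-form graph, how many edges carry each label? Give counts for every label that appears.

initial: |V|=11 |E|=3  E = 3-p->3 6-p->6 9-p->9
step 1: apply R0 at {0↦1, 1↦3, 2↦2, 3↦4}  → |V|=8 |E|=2  E = 6-p->6 9-p->9
step 2: apply R0 at {0↦4, 1↦6, 2↦5, 3↦7}  → |V|=5 |E|=1  E = 9-p->9
step 3: apply R0 at {0↦7, 1↦9, 2↦8, 3↦10}  → |V|=2 |E|=0  E = ∅
final graph: no rule applies after step 3
NF edges: []

Answer: (no edges)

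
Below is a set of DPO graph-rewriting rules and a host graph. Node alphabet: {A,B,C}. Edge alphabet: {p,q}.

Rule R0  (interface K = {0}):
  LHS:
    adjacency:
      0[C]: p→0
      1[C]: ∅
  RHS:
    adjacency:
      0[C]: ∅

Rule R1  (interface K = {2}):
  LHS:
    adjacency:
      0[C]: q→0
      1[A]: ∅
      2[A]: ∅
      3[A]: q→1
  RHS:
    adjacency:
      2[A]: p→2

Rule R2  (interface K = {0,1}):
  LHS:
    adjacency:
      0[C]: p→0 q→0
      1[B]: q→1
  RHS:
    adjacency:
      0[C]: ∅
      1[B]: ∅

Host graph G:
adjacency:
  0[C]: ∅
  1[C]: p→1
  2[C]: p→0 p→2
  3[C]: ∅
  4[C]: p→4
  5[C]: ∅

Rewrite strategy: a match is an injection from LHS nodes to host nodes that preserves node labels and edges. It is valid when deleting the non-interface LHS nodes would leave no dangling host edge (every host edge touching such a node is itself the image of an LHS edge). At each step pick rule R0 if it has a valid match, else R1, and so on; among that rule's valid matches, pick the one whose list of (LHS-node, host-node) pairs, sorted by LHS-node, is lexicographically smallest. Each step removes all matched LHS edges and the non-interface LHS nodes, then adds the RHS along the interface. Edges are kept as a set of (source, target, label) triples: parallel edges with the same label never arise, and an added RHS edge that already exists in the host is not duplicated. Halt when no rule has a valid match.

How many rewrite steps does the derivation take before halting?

start.  V:6 E:4  edges: 1-p->1 2-p->0 2-p->2 4-p->4
1. fire R0 via {0↦1, 1↦3}  →  V:5 E:3  edges: 2-p->0 2-p->2 4-p->4
2. fire R0 via {0↦2, 1↦1}  →  V:4 E:2  edges: 2-p->0 4-p->4
3. fire R0 via {0↦4, 1↦5}  →  V:3 E:1  edges: 2-p->0
normal form: no rule applies after step 3

Answer: 3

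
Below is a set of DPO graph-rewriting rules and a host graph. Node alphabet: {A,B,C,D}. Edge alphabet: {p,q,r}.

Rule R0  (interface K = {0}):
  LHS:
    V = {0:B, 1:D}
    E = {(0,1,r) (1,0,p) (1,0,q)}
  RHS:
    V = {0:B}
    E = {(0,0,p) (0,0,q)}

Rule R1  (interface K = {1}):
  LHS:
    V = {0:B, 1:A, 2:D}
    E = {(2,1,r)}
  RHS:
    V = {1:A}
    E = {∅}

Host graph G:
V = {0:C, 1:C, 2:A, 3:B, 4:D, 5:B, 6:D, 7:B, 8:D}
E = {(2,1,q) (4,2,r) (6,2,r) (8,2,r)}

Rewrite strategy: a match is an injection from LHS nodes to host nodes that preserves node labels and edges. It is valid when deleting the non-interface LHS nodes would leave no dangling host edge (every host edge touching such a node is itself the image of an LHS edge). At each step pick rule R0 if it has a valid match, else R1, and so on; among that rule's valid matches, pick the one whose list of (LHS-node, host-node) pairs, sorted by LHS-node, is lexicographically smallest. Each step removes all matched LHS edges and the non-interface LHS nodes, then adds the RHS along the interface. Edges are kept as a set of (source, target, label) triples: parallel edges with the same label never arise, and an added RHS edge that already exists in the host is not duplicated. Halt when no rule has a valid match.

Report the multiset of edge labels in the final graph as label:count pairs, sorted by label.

[0] host  ⇒  9 nodes, 4 edges  {2-q->1 4-r->2 6-r->2 8-r->2}
[1] R1 @ {0↦3, 1↦2, 2↦4}  ⇒  7 nodes, 3 edges  {2-q->1 6-r->2 8-r->2}
[2] R1 @ {0↦5, 1↦2, 2↦6}  ⇒  5 nodes, 2 edges  {2-q->1 8-r->2}
[3] R1 @ {0↦7, 1↦2, 2↦8}  ⇒  3 nodes, 1 edges  {2-q->1}
halt: no rule applies after step 3
NF edges: [(2, 1, 'q')]

Answer: q:1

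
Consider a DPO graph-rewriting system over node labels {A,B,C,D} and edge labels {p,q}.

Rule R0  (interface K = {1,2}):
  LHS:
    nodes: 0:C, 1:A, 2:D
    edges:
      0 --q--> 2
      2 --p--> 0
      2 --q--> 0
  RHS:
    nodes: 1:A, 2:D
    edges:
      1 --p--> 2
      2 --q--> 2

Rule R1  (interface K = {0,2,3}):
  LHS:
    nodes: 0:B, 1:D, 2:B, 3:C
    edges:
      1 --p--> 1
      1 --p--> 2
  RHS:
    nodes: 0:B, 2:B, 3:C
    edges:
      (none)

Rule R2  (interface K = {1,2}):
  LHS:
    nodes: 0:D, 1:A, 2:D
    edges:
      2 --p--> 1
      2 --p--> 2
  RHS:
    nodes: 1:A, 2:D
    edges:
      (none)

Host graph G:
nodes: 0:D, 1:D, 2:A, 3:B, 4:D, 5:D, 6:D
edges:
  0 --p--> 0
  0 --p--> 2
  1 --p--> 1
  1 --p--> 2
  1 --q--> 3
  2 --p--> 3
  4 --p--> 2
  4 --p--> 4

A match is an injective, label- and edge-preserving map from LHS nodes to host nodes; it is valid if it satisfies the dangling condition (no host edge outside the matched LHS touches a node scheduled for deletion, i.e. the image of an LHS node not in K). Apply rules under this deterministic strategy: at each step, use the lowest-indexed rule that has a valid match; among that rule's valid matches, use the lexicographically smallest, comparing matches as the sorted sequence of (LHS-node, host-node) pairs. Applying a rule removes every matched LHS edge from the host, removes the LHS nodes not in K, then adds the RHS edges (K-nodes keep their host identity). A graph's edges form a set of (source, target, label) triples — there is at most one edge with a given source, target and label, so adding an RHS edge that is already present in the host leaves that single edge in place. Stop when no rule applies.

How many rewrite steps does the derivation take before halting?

start.  V:7 E:8  edges: 0-p->0 0-p->2 1-p->1 1-p->2 1-q->3 2-p->3 4-p->2 4-p->4
1. fire R2 via {0↦5, 1↦2, 2↦0}  →  V:6 E:6  edges: 1-p->1 1-p->2 1-q->3 2-p->3 4-p->2 4-p->4
2. fire R2 via {0↦0, 1↦2, 2↦1}  →  V:5 E:4  edges: 1-q->3 2-p->3 4-p->2 4-p->4
3. fire R2 via {0↦6, 1↦2, 2↦4}  →  V:4 E:2  edges: 1-q->3 2-p->3
normal form: no rule applies after step 3

Answer: 3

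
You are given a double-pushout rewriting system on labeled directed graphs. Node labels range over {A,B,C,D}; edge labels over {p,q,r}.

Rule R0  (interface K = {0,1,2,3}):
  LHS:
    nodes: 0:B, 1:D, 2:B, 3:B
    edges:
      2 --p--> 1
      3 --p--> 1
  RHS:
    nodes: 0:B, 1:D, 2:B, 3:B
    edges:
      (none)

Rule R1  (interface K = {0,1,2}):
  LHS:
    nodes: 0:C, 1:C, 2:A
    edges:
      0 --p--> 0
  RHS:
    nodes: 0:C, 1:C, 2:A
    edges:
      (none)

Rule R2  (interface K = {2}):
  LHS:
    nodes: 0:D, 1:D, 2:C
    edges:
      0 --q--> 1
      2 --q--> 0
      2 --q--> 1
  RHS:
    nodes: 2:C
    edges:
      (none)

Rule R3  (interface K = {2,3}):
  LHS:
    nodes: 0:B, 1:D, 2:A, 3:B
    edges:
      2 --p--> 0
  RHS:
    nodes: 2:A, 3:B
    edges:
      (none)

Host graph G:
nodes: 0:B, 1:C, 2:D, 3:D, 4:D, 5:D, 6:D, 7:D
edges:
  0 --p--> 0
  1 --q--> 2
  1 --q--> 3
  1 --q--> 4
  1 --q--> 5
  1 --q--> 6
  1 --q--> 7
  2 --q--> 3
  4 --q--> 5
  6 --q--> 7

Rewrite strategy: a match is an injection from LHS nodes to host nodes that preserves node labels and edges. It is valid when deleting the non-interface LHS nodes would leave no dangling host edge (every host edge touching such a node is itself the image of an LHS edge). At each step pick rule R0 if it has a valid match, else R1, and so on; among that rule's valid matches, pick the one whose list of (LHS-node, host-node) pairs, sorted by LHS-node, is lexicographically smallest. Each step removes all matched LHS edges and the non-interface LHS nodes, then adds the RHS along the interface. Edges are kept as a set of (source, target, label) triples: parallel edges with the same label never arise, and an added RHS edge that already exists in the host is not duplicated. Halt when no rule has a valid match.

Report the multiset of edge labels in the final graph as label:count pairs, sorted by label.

Answer: p:1

Derivation:
start.  V:8 E:10  edges: 0-p->0 1-q->2 1-q->3 1-q->4 1-q->5 1-q->6 1-q->7 2-q->3 4-q->5 6-q->7
1. fire R2 via {0↦2, 1↦3, 2↦1}  →  V:6 E:7  edges: 0-p->0 1-q->4 1-q->5 1-q->6 1-q->7 4-q->5 6-q->7
2. fire R2 via {0↦4, 1↦5, 2↦1}  →  V:4 E:4  edges: 0-p->0 1-q->6 1-q->7 6-q->7
3. fire R2 via {0↦6, 1↦7, 2↦1}  →  V:2 E:1  edges: 0-p->0
normal form: no rule applies after step 3
NF edges: [(0, 0, 'p')]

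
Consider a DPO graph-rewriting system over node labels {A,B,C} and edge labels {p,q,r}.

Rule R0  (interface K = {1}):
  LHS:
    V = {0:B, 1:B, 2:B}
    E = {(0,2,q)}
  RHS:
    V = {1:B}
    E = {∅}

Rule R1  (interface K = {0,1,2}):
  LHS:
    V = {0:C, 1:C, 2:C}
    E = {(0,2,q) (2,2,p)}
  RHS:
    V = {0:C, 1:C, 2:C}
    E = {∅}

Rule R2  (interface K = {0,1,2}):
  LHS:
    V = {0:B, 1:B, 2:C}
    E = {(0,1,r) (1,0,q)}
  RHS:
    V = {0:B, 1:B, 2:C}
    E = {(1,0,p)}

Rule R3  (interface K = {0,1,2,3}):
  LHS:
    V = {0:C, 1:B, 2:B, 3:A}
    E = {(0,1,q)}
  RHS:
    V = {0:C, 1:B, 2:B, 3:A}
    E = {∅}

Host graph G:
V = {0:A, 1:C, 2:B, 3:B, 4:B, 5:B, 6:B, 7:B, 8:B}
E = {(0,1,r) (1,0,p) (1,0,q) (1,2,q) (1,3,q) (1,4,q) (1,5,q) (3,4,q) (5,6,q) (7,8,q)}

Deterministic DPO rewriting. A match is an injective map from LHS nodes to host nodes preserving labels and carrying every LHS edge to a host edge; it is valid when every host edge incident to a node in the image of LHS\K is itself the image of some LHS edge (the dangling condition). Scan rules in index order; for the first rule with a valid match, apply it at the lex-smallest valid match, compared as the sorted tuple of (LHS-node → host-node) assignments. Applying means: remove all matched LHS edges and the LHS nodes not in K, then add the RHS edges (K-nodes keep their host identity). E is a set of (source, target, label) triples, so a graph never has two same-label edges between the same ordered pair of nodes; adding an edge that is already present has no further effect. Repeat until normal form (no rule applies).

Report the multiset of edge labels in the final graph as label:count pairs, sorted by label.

start.  V:9 E:10  edges: 0-r->1 1-p->0 1-q->0 1-q->2 1-q->3 1-q->4 1-q->5 3-q->4 5-q->6 7-q->8
1. fire R0 via {0↦7, 1↦2, 2↦8}  →  V:7 E:9  edges: 0-r->1 1-p->0 1-q->0 1-q->2 1-q->3 1-q->4 1-q->5 3-q->4 5-q->6
2. fire R3 via {0↦1, 1↦2, 2↦3, 3↦0}  →  V:7 E:8  edges: 0-r->1 1-p->0 1-q->0 1-q->3 1-q->4 1-q->5 3-q->4 5-q->6
3. fire R3 via {0↦1, 1↦3, 2↦2, 3↦0}  →  V:7 E:7  edges: 0-r->1 1-p->0 1-q->0 1-q->4 1-q->5 3-q->4 5-q->6
4. fire R3 via {0↦1, 1↦4, 2↦2, 3↦0}  →  V:7 E:6  edges: 0-r->1 1-p->0 1-q->0 1-q->5 3-q->4 5-q->6
5. fire R0 via {0↦3, 1↦2, 2↦4}  →  V:5 E:5  edges: 0-r->1 1-p->0 1-q->0 1-q->5 5-q->6
6. fire R3 via {0↦1, 1↦5, 2↦2, 3↦0}  →  V:5 E:4  edges: 0-r->1 1-p->0 1-q->0 5-q->6
7. fire R0 via {0↦5, 1↦2, 2↦6}  →  V:3 E:3  edges: 0-r->1 1-p->0 1-q->0
halt: no rule applies after step 7
NF edges: [(0, 1, 'r'), (1, 0, 'p'), (1, 0, 'q')]

Answer: p:1 q:1 r:1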